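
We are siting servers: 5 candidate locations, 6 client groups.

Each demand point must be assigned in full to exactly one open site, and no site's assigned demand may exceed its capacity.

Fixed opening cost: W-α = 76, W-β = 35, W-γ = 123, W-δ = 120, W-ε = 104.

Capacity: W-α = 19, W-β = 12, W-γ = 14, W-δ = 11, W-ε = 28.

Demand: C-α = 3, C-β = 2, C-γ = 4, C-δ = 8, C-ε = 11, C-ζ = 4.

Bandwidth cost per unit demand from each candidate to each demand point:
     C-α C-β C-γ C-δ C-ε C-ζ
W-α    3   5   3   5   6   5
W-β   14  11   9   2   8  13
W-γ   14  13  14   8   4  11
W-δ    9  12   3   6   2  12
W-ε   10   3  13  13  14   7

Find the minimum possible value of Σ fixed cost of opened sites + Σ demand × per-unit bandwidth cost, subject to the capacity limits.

320

Open {W-α, W-β, W-δ}; cheapest assignment that respects the capacities:
  W-α (cap 19, load 13): C-α, C-β, C-γ, C-ζ — cost 3×3 + 2×5 + 4×3 + 4×5 = 51
  W-β (cap 12, load 8): C-δ — cost 8×2 = 16
  W-δ (cap 11, load 11): C-ε — cost 11×2 = 22
  Shipping 89, fixed 231 → total 320.
  Any other capacity-feasible assignment to {W-α, W-β, W-δ} ships for at least 89.
Compare {W-α, W-β, W-γ}: its best feasible assignment gives total 345.
Compare {W-α, W-γ}: its best feasible assignment gives total 350.
Every other set of open sites that can feasibly serve all demand totals ≥ 345 even under its best assignment. Minimum: 320.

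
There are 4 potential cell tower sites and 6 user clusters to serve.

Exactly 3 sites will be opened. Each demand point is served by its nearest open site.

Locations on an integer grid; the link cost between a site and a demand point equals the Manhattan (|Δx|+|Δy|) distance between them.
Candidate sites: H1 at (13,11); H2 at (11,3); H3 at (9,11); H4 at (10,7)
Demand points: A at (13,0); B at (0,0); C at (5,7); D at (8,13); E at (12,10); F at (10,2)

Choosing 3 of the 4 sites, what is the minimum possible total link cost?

33

Open {H2, H3, H4}.
  A→H2 5, B→H2 14, C→H4 5, D→H3 3, E→H3 4, F→H2 2  ⇒ total 33.
Compare {H1, H2, H3}: total 34.
Compare {H1, H2, H4}: total 35.
No size-3 selection does better; minimum is 33.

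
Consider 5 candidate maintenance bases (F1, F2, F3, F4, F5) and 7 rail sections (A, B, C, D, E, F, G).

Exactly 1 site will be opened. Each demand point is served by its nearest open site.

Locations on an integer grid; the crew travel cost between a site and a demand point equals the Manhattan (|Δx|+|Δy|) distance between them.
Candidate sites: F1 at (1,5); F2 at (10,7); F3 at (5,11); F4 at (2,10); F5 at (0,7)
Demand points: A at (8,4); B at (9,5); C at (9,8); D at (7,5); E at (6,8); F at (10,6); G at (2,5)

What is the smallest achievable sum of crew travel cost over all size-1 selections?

31

Open {F2}.
  A→F2 5, B→F2 3, C→F2 2, D→F2 5, E→F2 5, F→F2 1, G→F2 10  ⇒ total 31.
Compare {F1}: total 52.
Compare {F3}: total 58.
No size-1 selection does better; minimum is 31.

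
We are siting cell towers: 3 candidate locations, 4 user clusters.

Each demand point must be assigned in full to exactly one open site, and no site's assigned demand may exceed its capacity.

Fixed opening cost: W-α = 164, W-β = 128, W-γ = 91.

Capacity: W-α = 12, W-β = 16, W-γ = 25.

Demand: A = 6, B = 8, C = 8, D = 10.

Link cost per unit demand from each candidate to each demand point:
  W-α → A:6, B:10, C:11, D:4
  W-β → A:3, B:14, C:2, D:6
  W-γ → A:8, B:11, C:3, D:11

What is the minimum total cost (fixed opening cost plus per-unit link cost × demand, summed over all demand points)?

409

Open {W-β, W-γ}; cheapest assignment that respects the capacities:
  W-β (cap 16, load 16): A, D — cost 6×3 + 10×6 = 78
  W-γ (cap 25, load 16): B, C — cost 8×11 + 8×3 = 112
  Shipping 190, fixed 219 → total 409.
  Any other capacity-feasible assignment to {W-β, W-γ} ships for at least 190.
Compare {W-α, W-γ}: its best feasible assignment gives total 455.
Compare {W-α, W-β, W-γ}: its best feasible assignment gives total 545.
Every other set of open sites that can feasibly serve all demand totals ≥ 455 even under its best assignment. Minimum: 409.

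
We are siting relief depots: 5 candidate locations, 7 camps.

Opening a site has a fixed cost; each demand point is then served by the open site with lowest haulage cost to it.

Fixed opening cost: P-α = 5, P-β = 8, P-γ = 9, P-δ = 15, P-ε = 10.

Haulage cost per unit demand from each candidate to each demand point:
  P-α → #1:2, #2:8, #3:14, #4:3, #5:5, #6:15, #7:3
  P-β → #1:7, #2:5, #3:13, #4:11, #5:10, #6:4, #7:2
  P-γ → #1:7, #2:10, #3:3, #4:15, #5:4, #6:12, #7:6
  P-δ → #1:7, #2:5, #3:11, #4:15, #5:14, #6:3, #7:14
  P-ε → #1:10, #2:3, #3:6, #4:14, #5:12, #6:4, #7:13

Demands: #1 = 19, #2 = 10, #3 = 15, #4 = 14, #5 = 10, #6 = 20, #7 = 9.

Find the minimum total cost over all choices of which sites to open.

320

Open {P-α, P-β, P-γ, P-δ, P-ε}: assign each demand point to its cheapest open site.
  #1→P-α 19×2=38, #2→P-ε 10×3=30, #3→P-γ 15×3=45, #4→P-α 14×3=42, #5→P-γ 10×4=40, #6→P-δ 20×3=60, #7→P-β 9×2=18
  haulage cost 273, fixed 47 → total 320.
Compare {P-α, P-γ, P-δ, P-ε}: haulage cost 282 + fixed 39 = 321.
Compare {P-α, P-β, P-γ, P-ε}: haulage cost 293 + fixed 32 = 325.
Compare {P-α, P-γ, P-ε}: haulage cost 302 + fixed 24 = 326.
All other subsets cost ≥ 321. Minimum total cost: 320.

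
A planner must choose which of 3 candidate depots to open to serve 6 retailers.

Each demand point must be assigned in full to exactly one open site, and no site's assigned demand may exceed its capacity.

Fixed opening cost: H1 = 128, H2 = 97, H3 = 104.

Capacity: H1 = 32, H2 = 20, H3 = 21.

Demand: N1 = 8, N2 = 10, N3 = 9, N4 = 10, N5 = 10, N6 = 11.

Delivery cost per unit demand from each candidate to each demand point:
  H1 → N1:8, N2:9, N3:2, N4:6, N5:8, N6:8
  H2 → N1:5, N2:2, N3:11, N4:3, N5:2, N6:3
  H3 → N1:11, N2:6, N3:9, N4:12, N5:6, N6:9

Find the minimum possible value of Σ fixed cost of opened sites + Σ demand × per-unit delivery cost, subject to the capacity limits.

600

Open {H1, H2, H3}; cheapest assignment that respects the capacities:
  H1 (cap 32, load 19): N3, N4 — cost 9×2 + 10×6 = 78
  H2 (cap 20, load 19): N1, N6 — cost 8×5 + 11×3 = 73
  H3 (cap 21, load 20): N2, N5 — cost 10×6 + 10×6 = 120
  Shipping 271, fixed 329 → total 600.
  Any other capacity-feasible assignment to {H1, H2, H3} ships for at least 271.
Total demand is 58 and no other set of sites has combined capacity ≥ 58, so {H1, H2, H3} is the only feasible choice of open sites. Minimum: 600.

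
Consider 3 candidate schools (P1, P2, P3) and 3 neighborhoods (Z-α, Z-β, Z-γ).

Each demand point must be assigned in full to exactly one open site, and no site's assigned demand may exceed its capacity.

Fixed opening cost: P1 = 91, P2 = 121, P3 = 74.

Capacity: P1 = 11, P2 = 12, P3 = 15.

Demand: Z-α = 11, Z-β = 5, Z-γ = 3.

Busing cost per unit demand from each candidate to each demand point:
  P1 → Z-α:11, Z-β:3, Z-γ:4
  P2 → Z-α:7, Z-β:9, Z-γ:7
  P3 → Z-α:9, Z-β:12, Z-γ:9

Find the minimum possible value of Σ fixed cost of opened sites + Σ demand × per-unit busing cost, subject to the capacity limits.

291

Open {P1, P3}; cheapest assignment that respects the capacities:
  P1 (cap 11, load 8): Z-β, Z-γ — cost 5×3 + 3×4 = 27
  P3 (cap 15, load 11): Z-α — cost 11×9 = 99
  Shipping 126, fixed 165 → total 291.
  Any other capacity-feasible assignment to {P1, P3} ships for at least 126.
Compare {P1, P2}: its best feasible assignment gives total 316.
Compare {P2, P3}: its best feasible assignment gives total 359.
Every other set of open sites that can feasibly serve all demand totals ≥ 316 even under its best assignment. Minimum: 291.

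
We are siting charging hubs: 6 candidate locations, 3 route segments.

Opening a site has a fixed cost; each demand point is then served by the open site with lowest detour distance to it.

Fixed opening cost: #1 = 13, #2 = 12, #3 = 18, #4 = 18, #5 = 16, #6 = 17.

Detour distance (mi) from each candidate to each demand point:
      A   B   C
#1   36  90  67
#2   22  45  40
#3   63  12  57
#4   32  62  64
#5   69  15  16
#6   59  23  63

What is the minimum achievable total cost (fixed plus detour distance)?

81

Open {#2, #5}: assign each demand point to its cheapest open site.
  A→#2 22, B→#5 15, C→#5 16
  detour distance 53, fixed 28 → total 81.
Compare {#1, #2, #5}: detour distance 53 + fixed 41 = 94.
Compare {#1, #5}: detour distance 67 + fixed 29 = 96.
Compare {#2, #3, #5}: detour distance 50 + fixed 46 = 96.
All other subsets cost ≥ 94. Minimum total cost: 81.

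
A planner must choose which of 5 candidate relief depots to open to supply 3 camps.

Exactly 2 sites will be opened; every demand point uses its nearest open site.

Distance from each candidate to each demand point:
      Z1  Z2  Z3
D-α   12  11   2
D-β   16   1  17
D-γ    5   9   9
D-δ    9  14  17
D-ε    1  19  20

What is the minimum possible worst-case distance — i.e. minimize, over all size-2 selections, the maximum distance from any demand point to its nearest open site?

9

Open {D-α, D-γ}.
  Farthest demand point is Z2 at distance 9 (to D-γ); all others are ≤ 9.
With {D-β, D-γ} the worst case is 9.
With {D-γ, D-δ} the worst case is 9.
No size-2 selection achieves below 9.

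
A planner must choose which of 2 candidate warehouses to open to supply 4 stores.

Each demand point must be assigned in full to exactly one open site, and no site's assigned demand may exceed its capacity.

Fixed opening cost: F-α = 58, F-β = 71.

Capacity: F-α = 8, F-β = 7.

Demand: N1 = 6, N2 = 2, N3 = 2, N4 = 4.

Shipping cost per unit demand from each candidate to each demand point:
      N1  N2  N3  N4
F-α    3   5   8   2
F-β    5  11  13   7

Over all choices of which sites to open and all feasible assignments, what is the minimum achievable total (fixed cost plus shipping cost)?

Open {F-α, F-β}; cheapest assignment that respects the capacities:
  F-α (cap 8, load 8): N2, N3, N4 — cost 2×5 + 2×8 + 4×2 = 34
  F-β (cap 7, load 6): N1 — cost 6×5 = 30
  Shipping 64, fixed 129 → total 193.
  Any other capacity-feasible assignment to {F-α, F-β} ships for at least 64.
Total demand is 14 and no other set of sites has combined capacity ≥ 14, so {F-α, F-β} is the only feasible choice of open sites. Minimum: 193.

193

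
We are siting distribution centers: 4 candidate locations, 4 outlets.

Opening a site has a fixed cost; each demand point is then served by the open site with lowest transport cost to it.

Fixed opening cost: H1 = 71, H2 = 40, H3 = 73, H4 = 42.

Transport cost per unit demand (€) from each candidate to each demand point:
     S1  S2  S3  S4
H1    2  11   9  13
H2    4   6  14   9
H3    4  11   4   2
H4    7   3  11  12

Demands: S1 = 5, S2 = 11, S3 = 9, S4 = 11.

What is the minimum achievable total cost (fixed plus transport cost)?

226

Open {H3, H4}: assign each demand point to its cheapest open site.
  S1→H3 5×4=20, S2→H4 11×3=33, S3→H3 9×4=36, S4→H3 11×2=22
  transport cost 111, fixed 115 → total 226.
Compare {H2, H3}: transport cost 144 + fixed 113 = 257.
Compare {H2, H3, H4}: transport cost 111 + fixed 155 = 266.
Compare {H3}: transport cost 199 + fixed 73 = 272.
All other subsets cost ≥ 257. Minimum total cost: 226.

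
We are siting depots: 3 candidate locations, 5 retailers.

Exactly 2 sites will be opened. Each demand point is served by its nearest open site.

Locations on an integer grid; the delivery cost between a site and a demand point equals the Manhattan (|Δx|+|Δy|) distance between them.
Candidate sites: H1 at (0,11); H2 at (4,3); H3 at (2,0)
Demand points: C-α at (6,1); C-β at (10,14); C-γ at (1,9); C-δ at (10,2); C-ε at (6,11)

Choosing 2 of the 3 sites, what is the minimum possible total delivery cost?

Open {H1, H2}.
  C-α→H2 4, C-β→H1 13, C-γ→H1 3, C-δ→H2 7, C-ε→H1 6  ⇒ total 33.
Compare {H1, H3}: total 37.
Compare {H2, H3}: total 47.

33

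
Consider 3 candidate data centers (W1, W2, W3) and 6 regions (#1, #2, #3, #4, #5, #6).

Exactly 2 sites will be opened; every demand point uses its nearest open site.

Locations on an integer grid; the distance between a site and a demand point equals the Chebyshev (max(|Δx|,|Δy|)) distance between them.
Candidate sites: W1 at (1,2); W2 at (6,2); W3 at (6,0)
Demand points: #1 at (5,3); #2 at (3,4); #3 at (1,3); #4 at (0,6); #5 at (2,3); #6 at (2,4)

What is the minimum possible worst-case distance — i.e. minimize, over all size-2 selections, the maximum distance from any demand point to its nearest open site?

4

Open {W1, W2}.
  Farthest demand point is #4 at distance 4 (to W1); all others are ≤ 4.
With {W1, W3} the worst case is 4.
With {W2, W3} the worst case is 6.
No size-2 selection achieves below 4.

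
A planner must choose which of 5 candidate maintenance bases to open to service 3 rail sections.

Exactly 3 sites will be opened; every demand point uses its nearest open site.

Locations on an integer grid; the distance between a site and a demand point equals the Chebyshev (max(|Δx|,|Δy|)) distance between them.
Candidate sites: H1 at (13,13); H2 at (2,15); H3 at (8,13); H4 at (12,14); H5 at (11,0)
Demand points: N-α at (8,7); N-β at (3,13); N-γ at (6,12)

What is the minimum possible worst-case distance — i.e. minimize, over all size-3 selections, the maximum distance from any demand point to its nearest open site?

Open {H1, H2, H3}.
  Farthest demand point is N-α at distance 6 (to H1); all others are ≤ 6.
With {H1, H2, H4} the worst case is 6.
With {H1, H2, H5} the worst case is 6.
No size-3 selection achieves below 6.

6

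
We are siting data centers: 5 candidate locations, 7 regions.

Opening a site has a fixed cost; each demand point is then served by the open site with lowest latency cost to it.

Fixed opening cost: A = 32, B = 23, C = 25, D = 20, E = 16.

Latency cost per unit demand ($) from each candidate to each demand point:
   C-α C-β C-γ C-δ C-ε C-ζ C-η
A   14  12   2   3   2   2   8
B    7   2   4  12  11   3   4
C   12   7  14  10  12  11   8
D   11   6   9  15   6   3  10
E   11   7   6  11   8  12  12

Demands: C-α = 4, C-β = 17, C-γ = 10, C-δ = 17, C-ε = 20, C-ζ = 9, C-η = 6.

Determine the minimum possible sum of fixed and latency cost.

270

Open {A, B}: assign each demand point to its cheapest open site.
  C-α→B 4×7=28, C-β→B 17×2=34, C-γ→A 10×2=20, C-δ→A 17×3=51, C-ε→A 20×2=40, C-ζ→A 9×2=18, C-η→B 6×4=24
  latency cost 215, fixed 55 → total 270.
Compare {A, B, E}: latency cost 215 + fixed 71 = 286.
Compare {A, B, D}: latency cost 215 + fixed 75 = 290.
Compare {A, B, C}: latency cost 215 + fixed 80 = 295.
All other subsets cost ≥ 286. Minimum total cost: 270.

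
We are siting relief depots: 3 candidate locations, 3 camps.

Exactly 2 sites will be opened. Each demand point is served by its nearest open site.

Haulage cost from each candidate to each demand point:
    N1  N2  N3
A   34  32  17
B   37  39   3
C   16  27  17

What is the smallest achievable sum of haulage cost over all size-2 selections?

46

Open {B, C}.
  N1→C 16, N2→C 27, N3→B 3  ⇒ total 46.
Compare {A, C}: total 60.
Compare {A, B}: total 69.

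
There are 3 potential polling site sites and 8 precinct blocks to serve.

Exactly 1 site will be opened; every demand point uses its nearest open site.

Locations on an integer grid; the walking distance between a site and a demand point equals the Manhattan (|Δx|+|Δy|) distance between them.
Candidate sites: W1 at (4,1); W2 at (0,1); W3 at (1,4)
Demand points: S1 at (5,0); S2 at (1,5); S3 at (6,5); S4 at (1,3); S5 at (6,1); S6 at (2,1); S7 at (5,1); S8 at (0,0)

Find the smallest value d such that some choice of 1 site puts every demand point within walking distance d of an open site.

Open {W1}.
  Farthest demand point is S2 at walking distance 7 (to W1); all others are ≤ 7.
With {W3} the worst case is 8.
With {W2} the worst case is 10.
No size-1 selection achieves below 7.

7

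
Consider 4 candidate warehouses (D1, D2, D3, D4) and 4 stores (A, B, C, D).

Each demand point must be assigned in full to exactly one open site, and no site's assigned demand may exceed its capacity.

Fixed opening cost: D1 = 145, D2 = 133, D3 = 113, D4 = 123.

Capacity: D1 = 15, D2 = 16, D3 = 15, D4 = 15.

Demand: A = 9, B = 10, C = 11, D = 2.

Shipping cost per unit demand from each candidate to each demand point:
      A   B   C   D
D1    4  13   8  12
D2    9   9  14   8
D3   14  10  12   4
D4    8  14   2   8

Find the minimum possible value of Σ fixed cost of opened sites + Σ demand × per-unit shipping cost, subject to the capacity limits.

547

Open {D1, D3, D4}; cheapest assignment that respects the capacities:
  D1 (cap 15, load 9): A — cost 9×4 = 36
  D3 (cap 15, load 12): B, D — cost 10×10 + 2×4 = 108
  D4 (cap 15, load 11): C — cost 11×2 = 22
  Shipping 166, fixed 381 → total 547.
  Any other capacity-feasible assignment to {D1, D3, D4} ships for at least 166.
Compare {D1, D2, D4}: its best feasible assignment gives total 565.
Compare {D2, D3, D4}: its best feasible assignment gives total 580.
Every other set of open sites that can feasibly serve all demand totals ≥ 565 even under its best assignment. Minimum: 547.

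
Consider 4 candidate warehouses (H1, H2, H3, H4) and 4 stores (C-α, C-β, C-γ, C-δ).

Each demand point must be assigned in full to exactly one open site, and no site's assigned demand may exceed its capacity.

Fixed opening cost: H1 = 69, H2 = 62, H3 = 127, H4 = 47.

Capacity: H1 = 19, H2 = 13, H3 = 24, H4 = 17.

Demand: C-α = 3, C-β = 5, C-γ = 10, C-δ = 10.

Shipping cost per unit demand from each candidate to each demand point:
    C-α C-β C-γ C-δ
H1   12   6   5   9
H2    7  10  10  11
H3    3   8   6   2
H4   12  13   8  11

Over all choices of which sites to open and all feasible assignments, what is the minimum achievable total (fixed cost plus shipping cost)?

305

Open {H1, H3}; cheapest assignment that respects the capacities:
  H1 (cap 19, load 15): C-β, C-γ — cost 5×6 + 10×5 = 80
  H3 (cap 24, load 13): C-α, C-δ — cost 3×3 + 10×2 = 29
  Shipping 109, fixed 196 → total 305.
  Any other capacity-feasible assignment to {H1, H3} ships for at least 109.
Compare {H3, H4}: its best feasible assignment gives total 323.
Compare {H2, H3}: its best feasible assignment gives total 328.
Every other set of open sites that can feasibly serve all demand totals ≥ 323 even under its best assignment. Minimum: 305.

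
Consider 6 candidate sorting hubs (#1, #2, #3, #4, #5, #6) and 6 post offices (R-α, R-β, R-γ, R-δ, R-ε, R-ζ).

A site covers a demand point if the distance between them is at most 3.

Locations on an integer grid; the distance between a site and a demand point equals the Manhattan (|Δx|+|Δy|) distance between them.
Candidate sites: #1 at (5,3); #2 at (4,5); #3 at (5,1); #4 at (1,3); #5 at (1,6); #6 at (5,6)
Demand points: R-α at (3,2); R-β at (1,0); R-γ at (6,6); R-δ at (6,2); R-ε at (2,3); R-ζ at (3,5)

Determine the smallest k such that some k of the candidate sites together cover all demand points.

3

Coverage sets (demand points within 3 of each site):
  #1: {R-α, R-δ, R-ε}
  #2: {R-γ, R-ζ}
  #3: {R-α, R-δ}
  #4: {R-α, R-β, R-ε}
  #5: {R-ζ}
  #6: {R-γ, R-ζ}
No 2 sites suffice: every size-2 union leaves at least one demand point uncovered.
But {#1, #2, #4} covers everything, so the minimum is 3.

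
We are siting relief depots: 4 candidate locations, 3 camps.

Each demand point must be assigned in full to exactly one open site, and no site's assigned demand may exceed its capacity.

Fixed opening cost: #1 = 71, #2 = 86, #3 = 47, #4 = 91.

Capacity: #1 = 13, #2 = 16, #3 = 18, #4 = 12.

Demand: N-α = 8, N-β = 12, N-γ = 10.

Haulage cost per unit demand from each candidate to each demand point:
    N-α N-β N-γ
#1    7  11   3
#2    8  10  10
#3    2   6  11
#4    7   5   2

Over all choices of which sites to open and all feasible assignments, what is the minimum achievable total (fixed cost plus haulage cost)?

Open {#1, #3, #4}; cheapest assignment that respects the capacities:
  #1 (cap 13, load 10): N-γ — cost 10×3 = 30
  #3 (cap 18, load 8): N-α — cost 8×2 = 16
  #4 (cap 12, load 12): N-β — cost 12×5 = 60
  Shipping 106, fixed 209 → total 315.
  Any other capacity-feasible assignment to {#1, #3, #4} ships for at least 106.
Compare {#3, #4}: its best feasible assignment gives total 324.
Compare {#1, #2, #3}: its best feasible assignment gives total 370.
Every other set of open sites that can feasibly serve all demand totals ≥ 324 even under its best assignment. Minimum: 315.

315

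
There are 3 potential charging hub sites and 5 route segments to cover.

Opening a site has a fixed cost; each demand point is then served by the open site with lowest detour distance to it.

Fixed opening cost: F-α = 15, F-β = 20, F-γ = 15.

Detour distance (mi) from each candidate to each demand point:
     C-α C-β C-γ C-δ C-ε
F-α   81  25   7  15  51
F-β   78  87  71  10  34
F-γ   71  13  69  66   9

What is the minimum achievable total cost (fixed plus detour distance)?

145

Open {F-α, F-γ}: assign each demand point to its cheapest open site.
  C-α→F-γ 71, C-β→F-γ 13, C-γ→F-α 7, C-δ→F-α 15, C-ε→F-γ 9
  detour distance 115, fixed 30 → total 145.
Compare {F-α, F-β, F-γ}: detour distance 110 + fixed 50 = 160.
Compare {F-α, F-β}: detour distance 154 + fixed 35 = 189.
Compare {F-α}: detour distance 179 + fixed 15 = 194.
All other subsets cost ≥ 160. Minimum total cost: 145.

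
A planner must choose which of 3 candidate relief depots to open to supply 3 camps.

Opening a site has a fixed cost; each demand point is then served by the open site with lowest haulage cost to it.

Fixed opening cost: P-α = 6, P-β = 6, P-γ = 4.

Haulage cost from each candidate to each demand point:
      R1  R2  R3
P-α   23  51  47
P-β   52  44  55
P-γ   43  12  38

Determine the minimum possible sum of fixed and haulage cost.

83

Open {P-α, P-γ}: assign each demand point to its cheapest open site.
  R1→P-α 23, R2→P-γ 12, R3→P-γ 38
  haulage cost 73, fixed 10 → total 83.
Compare {P-α, P-β, P-γ}: haulage cost 73 + fixed 16 = 89.
Compare {P-γ}: haulage cost 93 + fixed 4 = 97.
Compare {P-β, P-γ}: haulage cost 93 + fixed 10 = 103.
All other subsets cost ≥ 89. Minimum total cost: 83.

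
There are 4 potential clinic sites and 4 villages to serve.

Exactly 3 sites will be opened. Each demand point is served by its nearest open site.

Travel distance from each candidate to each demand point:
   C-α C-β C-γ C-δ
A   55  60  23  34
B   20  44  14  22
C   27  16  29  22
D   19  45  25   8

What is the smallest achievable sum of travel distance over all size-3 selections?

Open {B, C, D}.
  C-α→D 19, C-β→C 16, C-γ→B 14, C-δ→D 8  ⇒ total 57.
Compare {A, C, D}: total 66.
Compare {A, B, C}: total 72.
No size-3 selection does better; minimum is 57.

57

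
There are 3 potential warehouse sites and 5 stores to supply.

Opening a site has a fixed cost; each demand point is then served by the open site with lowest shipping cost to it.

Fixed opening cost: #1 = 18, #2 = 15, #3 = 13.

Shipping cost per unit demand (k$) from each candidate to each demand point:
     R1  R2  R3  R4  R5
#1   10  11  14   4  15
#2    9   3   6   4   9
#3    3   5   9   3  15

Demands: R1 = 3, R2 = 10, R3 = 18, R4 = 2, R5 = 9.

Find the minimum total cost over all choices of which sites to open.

Open {#2, #3}: assign each demand point to its cheapest open site.
  R1→#3 3×3=9, R2→#2 10×3=30, R3→#2 18×6=108, R4→#3 2×3=6, R5→#2 9×9=81
  shipping cost 234, fixed 28 → total 262.
Compare {#2}: shipping cost 254 + fixed 15 = 269.
Compare {#1, #2, #3}: shipping cost 234 + fixed 46 = 280.
Compare {#1, #2}: shipping cost 254 + fixed 33 = 287.
All other subsets cost ≥ 269. Minimum total cost: 262.

262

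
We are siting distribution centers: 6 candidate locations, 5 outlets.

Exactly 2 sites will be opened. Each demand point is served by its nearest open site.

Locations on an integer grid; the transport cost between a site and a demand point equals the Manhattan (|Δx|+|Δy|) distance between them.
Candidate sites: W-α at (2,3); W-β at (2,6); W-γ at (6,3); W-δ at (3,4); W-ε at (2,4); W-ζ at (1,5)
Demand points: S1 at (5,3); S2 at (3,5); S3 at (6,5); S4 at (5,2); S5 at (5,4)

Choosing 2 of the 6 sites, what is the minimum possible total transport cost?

8

Open {W-γ, W-δ}.
  S1→W-γ 1, S2→W-δ 1, S3→W-γ 2, S4→W-γ 2, S5→W-γ 2  ⇒ total 8.
Compare {W-β, W-γ}: total 9.
Compare {W-γ, W-ε}: total 9.
No size-2 selection does better; minimum is 8.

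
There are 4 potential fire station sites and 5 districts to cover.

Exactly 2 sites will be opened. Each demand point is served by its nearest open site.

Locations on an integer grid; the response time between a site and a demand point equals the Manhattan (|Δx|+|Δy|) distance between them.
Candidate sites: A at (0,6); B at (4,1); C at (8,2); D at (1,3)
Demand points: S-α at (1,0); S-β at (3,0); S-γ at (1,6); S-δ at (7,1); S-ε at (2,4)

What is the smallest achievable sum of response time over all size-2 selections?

13

Open {B, D}.
  S-α→D 3, S-β→B 2, S-γ→D 3, S-δ→B 3, S-ε→D 2  ⇒ total 13.
Compare {A, B}: total 14.
Compare {C, D}: total 15.
No size-2 selection does better; minimum is 13.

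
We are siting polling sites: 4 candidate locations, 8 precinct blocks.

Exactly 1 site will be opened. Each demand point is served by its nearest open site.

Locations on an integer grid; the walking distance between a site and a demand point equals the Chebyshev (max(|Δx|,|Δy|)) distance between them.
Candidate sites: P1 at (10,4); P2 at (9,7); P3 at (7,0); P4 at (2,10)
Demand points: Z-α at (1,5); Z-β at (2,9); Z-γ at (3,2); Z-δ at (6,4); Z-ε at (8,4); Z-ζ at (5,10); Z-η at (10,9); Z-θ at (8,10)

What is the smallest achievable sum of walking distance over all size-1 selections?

36

Open {P2}.
  Z-α→P2 8, Z-β→P2 7, Z-γ→P2 6, Z-δ→P2 3, Z-ε→P2 3, Z-ζ→P2 4, Z-η→P2 2, Z-θ→P2 3  ⇒ total 36.
Compare {P4}: total 43.
Compare {P1}: total 47.
No size-1 selection does better; minimum is 36.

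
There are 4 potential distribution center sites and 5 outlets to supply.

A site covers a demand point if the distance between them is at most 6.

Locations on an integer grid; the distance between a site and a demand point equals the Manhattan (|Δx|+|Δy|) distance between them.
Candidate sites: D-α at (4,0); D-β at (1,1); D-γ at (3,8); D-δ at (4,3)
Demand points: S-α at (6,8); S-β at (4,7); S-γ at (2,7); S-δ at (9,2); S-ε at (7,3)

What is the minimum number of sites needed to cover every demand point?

Coverage sets (demand points within 6 of each site):
  D-α: {S-ε}
  D-β: {}
  D-γ: {S-α, S-β, S-γ}
  D-δ: {S-β, S-γ, S-δ, S-ε}
No single site covers all 5 demand points.
But {D-γ, D-δ} covers everything, so the minimum is 2.

2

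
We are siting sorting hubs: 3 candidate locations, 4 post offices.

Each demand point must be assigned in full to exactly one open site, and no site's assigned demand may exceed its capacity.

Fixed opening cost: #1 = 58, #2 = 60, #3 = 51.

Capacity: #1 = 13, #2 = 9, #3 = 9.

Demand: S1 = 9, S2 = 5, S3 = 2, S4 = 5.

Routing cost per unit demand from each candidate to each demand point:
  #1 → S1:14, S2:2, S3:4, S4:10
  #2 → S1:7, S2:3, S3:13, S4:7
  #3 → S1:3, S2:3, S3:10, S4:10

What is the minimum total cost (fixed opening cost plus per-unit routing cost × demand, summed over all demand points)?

204

Open {#1, #3}; cheapest assignment that respects the capacities:
  #1 (cap 13, load 12): S2, S3, S4 — cost 5×2 + 2×4 + 5×10 = 68
  #3 (cap 9, load 9): S1 — cost 9×3 = 27
  Shipping 95, fixed 109 → total 204.
  Any other capacity-feasible assignment to {#1, #3} ships for at least 95.
Compare {#1, #2}: its best feasible assignment gives total 249.
Compare {#1, #2, #3}: its best feasible assignment gives total 249.
Every other set of open sites that can feasibly serve all demand totals ≥ 249 even under its best assignment. Minimum: 204.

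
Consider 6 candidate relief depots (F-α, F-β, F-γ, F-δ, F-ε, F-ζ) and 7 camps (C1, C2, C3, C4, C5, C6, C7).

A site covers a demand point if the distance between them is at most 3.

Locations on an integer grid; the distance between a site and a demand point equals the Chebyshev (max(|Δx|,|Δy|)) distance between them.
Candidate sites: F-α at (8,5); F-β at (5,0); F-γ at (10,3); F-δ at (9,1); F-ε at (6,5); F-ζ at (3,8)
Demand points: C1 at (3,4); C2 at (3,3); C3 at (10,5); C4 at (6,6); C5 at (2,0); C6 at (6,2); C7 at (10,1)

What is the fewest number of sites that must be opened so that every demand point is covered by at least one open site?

Coverage sets (demand points within 3 of each site):
  F-α: {C3, C4, C6}
  F-β: {C2, C5, C6}
  F-γ: {C3, C7}
  F-δ: {C6, C7}
  F-ε: {C1, C2, C4, C6}
  F-ζ: {C4}
No 2 sites suffice: every size-2 union leaves at least one demand point uncovered.
But {F-β, F-γ, F-ε} covers everything, so the minimum is 3.

3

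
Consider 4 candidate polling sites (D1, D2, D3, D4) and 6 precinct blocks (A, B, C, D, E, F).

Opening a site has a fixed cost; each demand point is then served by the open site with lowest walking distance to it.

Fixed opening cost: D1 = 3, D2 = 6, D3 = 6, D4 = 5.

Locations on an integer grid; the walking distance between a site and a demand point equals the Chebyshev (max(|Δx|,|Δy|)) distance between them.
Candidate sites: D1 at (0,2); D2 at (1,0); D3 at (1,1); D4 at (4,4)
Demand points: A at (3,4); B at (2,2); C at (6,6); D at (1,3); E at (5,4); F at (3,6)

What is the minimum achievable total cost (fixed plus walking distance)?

Open {D4}: assign each demand point to its cheapest open site.
  A→D4 1, B→D4 2, C→D4 2, D→D4 3, E→D4 1, F→D4 2
  walking distance 11, fixed 5 → total 16.
Compare {D1, D4}: walking distance 9 + fixed 8 = 17.
Compare {D3, D4}: walking distance 9 + fixed 11 = 20.
Compare {D2, D4}: walking distance 11 + fixed 11 = 22.
All other subsets cost ≥ 17. Minimum total cost: 16.

16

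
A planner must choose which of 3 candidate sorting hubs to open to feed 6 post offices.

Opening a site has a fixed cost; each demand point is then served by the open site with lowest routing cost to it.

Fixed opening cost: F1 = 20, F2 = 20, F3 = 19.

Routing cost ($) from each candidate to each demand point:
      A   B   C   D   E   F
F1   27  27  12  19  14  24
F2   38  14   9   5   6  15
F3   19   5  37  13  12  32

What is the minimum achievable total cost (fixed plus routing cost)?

Open {F2, F3}: assign each demand point to its cheapest open site.
  A→F3 19, B→F3 5, C→F2 9, D→F2 5, E→F2 6, F→F2 15
  routing cost 59, fixed 39 → total 98.
Compare {F2}: routing cost 87 + fixed 20 = 107.
Compare {F1, F2}: routing cost 76 + fixed 40 = 116.
Compare {F1, F2, F3}: routing cost 59 + fixed 59 = 118.
All other subsets cost ≥ 107. Minimum total cost: 98.

98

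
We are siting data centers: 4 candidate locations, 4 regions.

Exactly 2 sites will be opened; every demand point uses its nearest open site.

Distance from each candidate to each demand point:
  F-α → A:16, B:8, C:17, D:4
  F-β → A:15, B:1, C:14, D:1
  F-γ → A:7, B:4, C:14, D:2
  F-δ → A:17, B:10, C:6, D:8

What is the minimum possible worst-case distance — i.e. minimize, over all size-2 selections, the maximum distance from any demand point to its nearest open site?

Open {F-γ, F-δ}.
  Farthest demand point is A at distance 7 (to F-γ); all others are ≤ 7.
With {F-α, F-γ} the worst case is 14.
With {F-β, F-γ} the worst case is 14.
No size-2 selection achieves below 7.

7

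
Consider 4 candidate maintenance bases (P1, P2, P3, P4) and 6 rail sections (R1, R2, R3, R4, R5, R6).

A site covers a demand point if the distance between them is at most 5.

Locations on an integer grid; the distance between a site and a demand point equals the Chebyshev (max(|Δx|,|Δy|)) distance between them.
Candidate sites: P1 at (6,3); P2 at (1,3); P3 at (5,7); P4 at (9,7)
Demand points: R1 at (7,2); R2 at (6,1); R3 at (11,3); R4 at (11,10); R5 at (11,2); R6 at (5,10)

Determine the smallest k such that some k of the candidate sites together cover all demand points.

Coverage sets (demand points within 5 of each site):
  P1: {R1, R2, R3, R5}
  P2: {R2}
  P3: {R1, R6}
  P4: {R1, R3, R4, R5, R6}
No single site covers all 6 demand points.
But {P1, P4} covers everything, so the minimum is 2.

2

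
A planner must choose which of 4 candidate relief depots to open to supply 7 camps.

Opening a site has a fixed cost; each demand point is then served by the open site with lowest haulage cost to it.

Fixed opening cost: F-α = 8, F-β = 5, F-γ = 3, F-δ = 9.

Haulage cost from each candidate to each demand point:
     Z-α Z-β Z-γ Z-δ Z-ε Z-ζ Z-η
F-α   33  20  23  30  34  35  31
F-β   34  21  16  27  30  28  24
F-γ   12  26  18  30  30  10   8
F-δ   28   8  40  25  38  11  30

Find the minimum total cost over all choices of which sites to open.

123

Open {F-γ, F-δ}: assign each demand point to its cheapest open site.
  Z-α→F-γ 12, Z-β→F-δ 8, Z-γ→F-γ 18, Z-δ→F-δ 25, Z-ε→F-γ 30, Z-ζ→F-γ 10, Z-η→F-γ 8
  haulage cost 111, fixed 12 → total 123.
Compare {F-β, F-γ, F-δ}: haulage cost 109 + fixed 17 = 126.
Compare {F-α, F-γ, F-δ}: haulage cost 111 + fixed 20 = 131.
Compare {F-β, F-γ}: haulage cost 124 + fixed 8 = 132.
All other subsets cost ≥ 126. Minimum total cost: 123.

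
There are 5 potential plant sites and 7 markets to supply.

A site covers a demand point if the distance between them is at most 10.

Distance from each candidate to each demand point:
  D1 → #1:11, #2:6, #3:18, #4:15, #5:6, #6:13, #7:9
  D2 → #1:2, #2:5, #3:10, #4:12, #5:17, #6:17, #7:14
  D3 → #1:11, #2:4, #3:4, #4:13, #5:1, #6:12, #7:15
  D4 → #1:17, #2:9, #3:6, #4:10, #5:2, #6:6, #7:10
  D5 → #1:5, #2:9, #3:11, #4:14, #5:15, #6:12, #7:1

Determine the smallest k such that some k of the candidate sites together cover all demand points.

Coverage sets (demand points within 10 of each site):
  D1: {#2, #5, #7}
  D2: {#1, #2, #3}
  D3: {#2, #3, #5}
  D4: {#2, #3, #4, #5, #6, #7}
  D5: {#1, #2, #7}
No single site covers all 7 demand points.
But {D2, D4} covers everything, so the minimum is 2.

2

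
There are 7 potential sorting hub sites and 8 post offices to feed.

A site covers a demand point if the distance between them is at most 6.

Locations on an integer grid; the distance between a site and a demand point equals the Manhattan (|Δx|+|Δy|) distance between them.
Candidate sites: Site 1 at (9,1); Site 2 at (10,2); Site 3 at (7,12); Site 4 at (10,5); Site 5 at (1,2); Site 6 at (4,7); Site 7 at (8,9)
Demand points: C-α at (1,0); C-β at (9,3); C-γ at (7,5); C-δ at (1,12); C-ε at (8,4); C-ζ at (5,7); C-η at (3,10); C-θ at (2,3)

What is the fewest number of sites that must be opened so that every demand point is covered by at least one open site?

Coverage sets (demand points within 6 of each site):
  Site 1: {C-β, C-γ, C-ε}
  Site 2: {C-β, C-γ, C-ε}
  Site 3: {C-δ, C-η}
  Site 4: {C-β, C-γ, C-ε}
  Site 5: {C-α, C-θ}
  Site 6: {C-γ, C-ζ, C-η, C-θ}
  Site 7: {C-γ, C-ε, C-ζ, C-η}
No 3 sites suffice: every size-3 union leaves at least one demand point uncovered.
But {Site 1, Site 3, Site 5, Site 6} covers everything, so the minimum is 4.

4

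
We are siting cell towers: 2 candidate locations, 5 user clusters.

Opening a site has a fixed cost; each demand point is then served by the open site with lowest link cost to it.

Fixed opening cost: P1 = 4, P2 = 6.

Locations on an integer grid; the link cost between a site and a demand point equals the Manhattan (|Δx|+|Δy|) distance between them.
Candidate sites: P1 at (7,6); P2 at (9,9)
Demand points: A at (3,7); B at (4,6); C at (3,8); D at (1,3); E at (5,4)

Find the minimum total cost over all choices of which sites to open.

Open {P1}: assign each demand point to its cheapest open site.
  A→P1 5, B→P1 3, C→P1 6, D→P1 9, E→P1 4
  link cost 27, fixed 4 → total 31.
Compare {P1, P2}: link cost 27 + fixed 10 = 37.
Compare {P2}: link cost 46 + fixed 6 = 52.

31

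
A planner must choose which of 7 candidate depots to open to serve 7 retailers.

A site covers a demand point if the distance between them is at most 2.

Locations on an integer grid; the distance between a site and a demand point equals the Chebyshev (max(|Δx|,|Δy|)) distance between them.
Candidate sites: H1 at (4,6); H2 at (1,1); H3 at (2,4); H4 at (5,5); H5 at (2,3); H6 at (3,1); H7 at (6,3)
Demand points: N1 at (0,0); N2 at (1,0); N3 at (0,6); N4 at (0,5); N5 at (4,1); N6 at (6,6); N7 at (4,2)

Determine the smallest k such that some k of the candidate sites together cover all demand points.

4

Coverage sets (demand points within 2 of each site):
  H1: {N6}
  H2: {N1, N2}
  H3: {N3, N4, N7}
  H4: {N6}
  H5: {N4, N5, N7}
  H6: {N2, N5, N7}
  H7: {N5, N7}
No 3 sites suffice: every size-3 union leaves at least one demand point uncovered.
But {H1, H2, H3, H5} covers everything, so the minimum is 4.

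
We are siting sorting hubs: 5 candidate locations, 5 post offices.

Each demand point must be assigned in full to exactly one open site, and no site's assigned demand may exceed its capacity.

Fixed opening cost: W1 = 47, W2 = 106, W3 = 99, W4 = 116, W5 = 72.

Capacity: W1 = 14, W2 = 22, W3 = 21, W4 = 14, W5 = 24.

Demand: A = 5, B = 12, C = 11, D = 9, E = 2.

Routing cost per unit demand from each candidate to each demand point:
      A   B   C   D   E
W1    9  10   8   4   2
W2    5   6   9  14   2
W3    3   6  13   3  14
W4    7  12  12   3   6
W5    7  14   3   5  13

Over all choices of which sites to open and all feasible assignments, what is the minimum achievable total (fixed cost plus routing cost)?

357

Open {W2, W5}; cheapest assignment that respects the capacities:
  W2 (cap 22, load 19): A, B, E — cost 5×5 + 12×6 + 2×2 = 101
  W5 (cap 24, load 20): C, D — cost 11×3 + 9×5 = 78
  Shipping 179, fixed 178 → total 357.
  Any other capacity-feasible assignment to {W2, W5} ships for at least 179.
Compare {W3, W5}: its best feasible assignment gives total 362.
Compare {W1, W3, W5}: its best feasible assignment gives total 378.
Every other set of open sites that can feasibly serve all demand totals ≥ 362 even under its best assignment. Minimum: 357.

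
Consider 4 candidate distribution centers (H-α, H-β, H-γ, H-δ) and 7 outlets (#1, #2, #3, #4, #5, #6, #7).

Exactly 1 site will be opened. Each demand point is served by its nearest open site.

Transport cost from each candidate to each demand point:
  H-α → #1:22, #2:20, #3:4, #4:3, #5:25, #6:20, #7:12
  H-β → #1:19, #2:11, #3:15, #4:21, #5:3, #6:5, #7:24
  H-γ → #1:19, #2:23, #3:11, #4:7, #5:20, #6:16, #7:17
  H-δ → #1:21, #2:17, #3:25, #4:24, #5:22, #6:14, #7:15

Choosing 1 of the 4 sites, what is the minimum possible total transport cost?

Open {H-β}.
  #1→H-β 19, #2→H-β 11, #3→H-β 15, #4→H-β 21, #5→H-β 3, #6→H-β 5, #7→H-β 24  ⇒ total 98.
Compare {H-α}: total 106.
Compare {H-γ}: total 113.
No size-1 selection does better; minimum is 98.

98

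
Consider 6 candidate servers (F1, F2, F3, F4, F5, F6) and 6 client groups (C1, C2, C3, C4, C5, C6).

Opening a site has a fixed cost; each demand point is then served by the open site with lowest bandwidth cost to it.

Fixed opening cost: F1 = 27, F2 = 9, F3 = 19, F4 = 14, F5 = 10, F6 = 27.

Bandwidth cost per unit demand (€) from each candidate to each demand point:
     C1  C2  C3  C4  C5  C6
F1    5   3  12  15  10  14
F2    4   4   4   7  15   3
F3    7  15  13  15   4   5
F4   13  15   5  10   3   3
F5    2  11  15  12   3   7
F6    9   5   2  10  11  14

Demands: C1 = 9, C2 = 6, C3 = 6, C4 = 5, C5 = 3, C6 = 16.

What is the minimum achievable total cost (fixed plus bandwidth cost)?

Open {F2, F5}: assign each demand point to its cheapest open site.
  C1→F5 9×2=18, C2→F2 6×4=24, C3→F2 6×4=24, C4→F2 5×7=35, C5→F5 3×3=9, C6→F2 16×3=48
  bandwidth cost 158, fixed 19 → total 177.
Compare {F2, F4, F5}: bandwidth cost 158 + fixed 33 = 191.
Compare {F2, F5, F6}: bandwidth cost 146 + fixed 46 = 192.
Compare {F2, F3, F5}: bandwidth cost 158 + fixed 38 = 196.
All other subsets cost ≥ 191. Minimum total cost: 177.

177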